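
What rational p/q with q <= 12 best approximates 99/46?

Expand x = 99/46 as a continued fraction with the Euclidean algorithm:
  99 = 2*46 + 7, so a_0 = 2.
  46 = 6*7 + 4, so a_1 = 6.
  7 = 1*4 + 3, so a_2 = 1.
  4 = 1*3 + 1, so a_3 = 1.
  3 = 3*1 + 0, so a_4 = 3.
so x = [2; 6, 1, 1, 3].
Convergents (p_i = a_i*p_{i-1} + p_{i-2}, q_i = a_i*q_{i-1} + q_{i-2} with p_{-2}=0, p_{-1}=1, q_{-2}=1, q_{-1}=0), until the denominator exceeds 12:
  i=0: a_0=2, p_0 = 2*1 + 0 = 2, q_0 = 2*0 + 1 = 1.
  i=1: a_1=6, p_1 = 6*2 + 1 = 13, q_1 = 6*1 + 0 = 6.
  i=2: a_2=1, p_2 = 1*13 + 2 = 15, q_2 = 1*6 + 1 = 7.
  i=3: a_3=1, p_3 = 1*15 + 13 = 28, q_3 = 1*7 + 6 = 13.
q_3 = 13 > 12, so the last convergent with denominator <= 12 is p_2/q_2 = 15/7.
The closest fraction with denominator <= 12 is either p_2/q_2 or the intermediate fraction (k*p_2 + p_1)/(k*q_2 + q_1) with the largest k >= 1 whose denominator stays <= 12; these approach x as k grows, and every other convergent or intermediate fraction in range is farther away.
Largest k: floor((12 - q_1)/q_2) = floor((12 - 6)/7) = 0.
Since k = 0, no intermediate fraction beyond p_2/q_2 has denominator <= 12, so the convergent 15/7 is the closest (its error is |99*7 - 15*46|/(46*7) = 3/322).

15/7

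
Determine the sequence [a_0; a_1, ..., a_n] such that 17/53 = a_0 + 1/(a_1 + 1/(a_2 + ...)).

[0; 3, 8, 2]

Run the Euclidean algorithm on 17 and 53; the successive quotients are the partial quotients a_0, a_1, ... (each step inverts the fractional part left over by the previous one):
  17 = 0*53 + 17, so a_0 = 0.
  53 = 3*17 + 2, so a_1 = 3.
  17 = 8*2 + 1, so a_2 = 8.
  2 = 2*1 + 0, so a_3 = 2.
The remainder reaches 0 after 4 divisions, so the expansion has 4 partial quotients, read off in order.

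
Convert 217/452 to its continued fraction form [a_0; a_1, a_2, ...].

Run the Euclidean algorithm on 217 and 452; the successive quotients are the partial quotients a_0, a_1, ... (each step inverts the fractional part left over by the previous one):
  217 = 0*452 + 217, so a_0 = 0.
  452 = 2*217 + 18, so a_1 = 2.
  217 = 12*18 + 1, so a_2 = 12.
  18 = 18*1 + 0, so a_3 = 18.
The remainder reaches 0 after 4 divisions, so the expansion has 4 partial quotients, read off in order.

[0; 2, 12, 18]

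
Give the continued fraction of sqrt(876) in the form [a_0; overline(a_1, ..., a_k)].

[29; overline(1, 1, 2, 14, 2, 1, 1, 58)]

Write x_i = (sqrt(876) + m_i)/d_i with (m_0, d_0) = (0, 1). a_0 = floor(sqrt(876)) = 29, since 29^2 = 841 <= 876 < 900 = 30^2.
Iterate m_{i+1} = d_i*a_i - m_i, d_{i+1} = (876 - m_{i+1}^2)/d_i, a_{i+1} = floor((a_0 + m_{i+1})/d_{i+1}):
  m_1 = 1*29 - 0 = 29, d_1 = (876 - 29^2)/1 = 35/1 = 35, a_1 = floor((29 + 29)/35) = 1.
  m_2 = 35*1 - 29 = 6, d_2 = (876 - 6^2)/35 = 840/35 = 24, a_2 = floor((29 + 6)/24) = 1.
  m_3 = 24*1 - 6 = 18, d_3 = (876 - 18^2)/24 = 552/24 = 23, a_3 = floor((29 + 18)/23) = 2.
  m_4 = 23*2 - 18 = 28, d_4 = (876 - 28^2)/23 = 92/23 = 4, a_4 = floor((29 + 28)/4) = 14.
  m_5 = 4*14 - 28 = 28, d_5 = (876 - 28^2)/4 = 92/4 = 23, a_5 = floor((29 + 28)/23) = 2.
  m_6 = 23*2 - 28 = 18, d_6 = (876 - 18^2)/23 = 552/23 = 24, a_6 = floor((29 + 18)/24) = 1.
  m_7 = 24*1 - 18 = 6, d_7 = (876 - 6^2)/24 = 840/24 = 35, a_7 = floor((29 + 6)/35) = 1.
  m_8 = 35*1 - 6 = 29, d_8 = (876 - 29^2)/35 = 35/35 = 1, a_8 = floor((29 + 29)/1) = 58.
  m_9 = 1*58 - 29 = 29, d_9 = (876 - 29^2)/1 = 35/1 = 35: (m_9, d_9) = (m_1, d_1) = (29, 35), so from here the quotients repeat a_1, ..., a_8; the period length is 8.
Hence the expansion of sqrt(876) is a_0 = 29 followed by the repeating block 1, 1, 2, 14, 2, 1, 1, 58 (period 8).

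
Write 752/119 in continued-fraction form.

[6; 3, 7, 1, 1, 2]

Run the Euclidean algorithm on 752 and 119; the successive quotients are the partial quotients a_0, a_1, ... (each step inverts the fractional part left over by the previous one):
  752 = 6*119 + 38, so a_0 = 6.
  119 = 3*38 + 5, so a_1 = 3.
  38 = 7*5 + 3, so a_2 = 7.
  5 = 1*3 + 2, so a_3 = 1.
  3 = 1*2 + 1, so a_4 = 1.
  2 = 2*1 + 0, so a_5 = 2.
The remainder reaches 0 after 6 divisions, so the expansion has 6 partial quotients, read off in order.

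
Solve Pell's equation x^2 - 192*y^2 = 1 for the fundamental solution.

First expand sqrt(192) as a continued fraction. With x_i = (sqrt(192) + m_i)/d_i and (m_0, d_0) = (0, 1): a_0 = floor(sqrt(192)) = 13, since 13^2 = 169 <= 192 < 196 = 14^2.
Iterate m_{i+1} = d_i*a_i - m_i, d_{i+1} = (192 - m_{i+1}^2)/d_i, a_{i+1} = floor((a_0 + m_{i+1})/d_{i+1}):
  m_1 = 1*13 - 0 = 13, d_1 = (192 - 13^2)/1 = 23/1 = 23, a_1 = floor((13 + 13)/23) = 1.
  m_2 = 23*1 - 13 = 10, d_2 = (192 - 10^2)/23 = 92/23 = 4, a_2 = floor((13 + 10)/4) = 5.
  m_3 = 4*5 - 10 = 10, d_3 = (192 - 10^2)/4 = 92/4 = 23, a_3 = floor((13 + 10)/23) = 1.
  m_4 = 23*1 - 10 = 13, d_4 = (192 - 13^2)/23 = 23/23 = 1, a_4 = floor((13 + 13)/1) = 26.
  m_5 = 1*26 - 13 = 13, d_5 = (192 - 13^2)/1 = 23/1 = 23: (m_5, d_5) = (m_1, d_1) = (13, 23), so from here the quotients repeat a_1, ..., a_4; the period length is 4.
So sqrt(192) = [13; (1, 5, 1, 26)] with period length k = 4.
k is even, so the fundamental solution of x^2 - 192y^2 = 1 is (p_{k-1}, q_{k-1}) = (p_3, q_3); compute convergents through index 3.
Convergents (p_i = a_i*p_{i-1} + p_{i-2}, q_i = a_i*q_{i-1} + q_{i-2} with p_{-2}=0, p_{-1}=1, q_{-2}=1, q_{-1}=0):
  i=0: a_0=13, p_0 = 13*1 + 0 = 13, q_0 = 13*0 + 1 = 1.
  i=1: a_1=1, p_1 = 1*13 + 1 = 14, q_1 = 1*1 + 0 = 1.
  i=2: a_2=5, p_2 = 5*14 + 13 = 83, q_2 = 5*1 + 1 = 6.
  i=3: a_3=1, p_3 = 1*83 + 14 = 97, q_3 = 1*6 + 1 = 7.
Check: 97^2 - 192*7^2 = 9409 - 9408 = 1, so (x, y) = (97, 7) solves the equation, and by the theorem it is the least positive solution.

(x, y) = (97, 7)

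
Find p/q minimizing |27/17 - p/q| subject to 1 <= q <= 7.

Expand x = 27/17 as a continued fraction with the Euclidean algorithm:
  27 = 1*17 + 10, so a_0 = 1.
  17 = 1*10 + 7, so a_1 = 1.
  10 = 1*7 + 3, so a_2 = 1.
  7 = 2*3 + 1, so a_3 = 2.
  3 = 3*1 + 0, so a_4 = 3.
so x = [1; 1, 1, 2, 3].
Convergents (p_i = a_i*p_{i-1} + p_{i-2}, q_i = a_i*q_{i-1} + q_{i-2} with p_{-2}=0, p_{-1}=1, q_{-2}=1, q_{-1}=0), until the denominator exceeds 7:
  i=0: a_0=1, p_0 = 1*1 + 0 = 1, q_0 = 1*0 + 1 = 1.
  i=1: a_1=1, p_1 = 1*1 + 1 = 2, q_1 = 1*1 + 0 = 1.
  i=2: a_2=1, p_2 = 1*2 + 1 = 3, q_2 = 1*1 + 1 = 2.
  i=3: a_3=2, p_3 = 2*3 + 2 = 8, q_3 = 2*2 + 1 = 5.
  i=4: a_4=3, p_4 = 3*8 + 3 = 27, q_4 = 3*5 + 2 = 17.
q_4 = 17 > 7, so the last convergent with denominator <= 7 is p_3/q_3 = 8/5.
The closest fraction with denominator <= 7 is either p_3/q_3 or the intermediate fraction (k*p_3 + p_2)/(k*q_3 + q_2) with the largest k >= 1 whose denominator stays <= 7; these approach x as k grows, and every other convergent or intermediate fraction in range is farther away.
Largest k: floor((7 - q_2)/q_3) = floor((7 - 2)/5) = 1.
That gives (1*8 + 3)/(1*5 + 2) = 11/7.
Compare the errors: |x - 8/5| = |27*5 - 8*17|/(17*5) = 1/85, and |x - 11/7| = |27*7 - 11*17|/(17*7) = 2/119.
Cross-multiplying, 1*119 = 119 < 170 = 2*85, so 1/85 is smaller: the convergent 8/5 is closer to x than 11/7.

8/5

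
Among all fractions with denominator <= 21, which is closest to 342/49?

Expand x = 342/49 as a continued fraction with the Euclidean algorithm:
  342 = 6*49 + 48, so a_0 = 6.
  49 = 1*48 + 1, so a_1 = 1.
  48 = 48*1 + 0, so a_2 = 48.
so x = [6; 1, 48].
Convergents (p_i = a_i*p_{i-1} + p_{i-2}, q_i = a_i*q_{i-1} + q_{i-2} with p_{-2}=0, p_{-1}=1, q_{-2}=1, q_{-1}=0), until the denominator exceeds 21:
  i=0: a_0=6, p_0 = 6*1 + 0 = 6, q_0 = 6*0 + 1 = 1.
  i=1: a_1=1, p_1 = 1*6 + 1 = 7, q_1 = 1*1 + 0 = 1.
  i=2: a_2=48, p_2 = 48*7 + 6 = 342, q_2 = 48*1 + 1 = 49.
q_2 = 49 > 21, so the last convergent with denominator <= 21 is p_1/q_1 = 7/1.
The closest fraction with denominator <= 21 is either p_1/q_1 or the intermediate fraction (k*p_1 + p_0)/(k*q_1 + q_0) with the largest k >= 1 whose denominator stays <= 21; these approach x as k grows, and every other convergent or intermediate fraction in range is farther away.
Largest k: floor((21 - q_0)/q_1) = floor((21 - 1)/1) = 20.
That gives (20*7 + 6)/(20*1 + 1) = 146/21.
Compare the errors: |x - 7/1| = |342*1 - 7*49|/(49*1) = 1/49, and |x - 146/21| = |342*21 - 146*49|/(49*21) = 28/1029.
Cross-multiplying, 1*1029 = 1029 < 1372 = 28*49, so 1/49 is smaller: the convergent 7/1 is closer to x than 146/21.

7/1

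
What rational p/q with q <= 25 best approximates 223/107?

Expand x = 223/107 as a continued fraction with the Euclidean algorithm:
  223 = 2*107 + 9, so a_0 = 2.
  107 = 11*9 + 8, so a_1 = 11.
  9 = 1*8 + 1, so a_2 = 1.
  8 = 8*1 + 0, so a_3 = 8.
so x = [2; 11, 1, 8].
Convergents (p_i = a_i*p_{i-1} + p_{i-2}, q_i = a_i*q_{i-1} + q_{i-2} with p_{-2}=0, p_{-1}=1, q_{-2}=1, q_{-1}=0), until the denominator exceeds 25:
  i=0: a_0=2, p_0 = 2*1 + 0 = 2, q_0 = 2*0 + 1 = 1.
  i=1: a_1=11, p_1 = 11*2 + 1 = 23, q_1 = 11*1 + 0 = 11.
  i=2: a_2=1, p_2 = 1*23 + 2 = 25, q_2 = 1*11 + 1 = 12.
  i=3: a_3=8, p_3 = 8*25 + 23 = 223, q_3 = 8*12 + 11 = 107.
q_3 = 107 > 25, so the last convergent with denominator <= 25 is p_2/q_2 = 25/12.
The closest fraction with denominator <= 25 is either p_2/q_2 or the intermediate fraction (k*p_2 + p_1)/(k*q_2 + q_1) with the largest k >= 1 whose denominator stays <= 25; these approach x as k grows, and every other convergent or intermediate fraction in range is farther away.
Largest k: floor((25 - q_1)/q_2) = floor((25 - 11)/12) = 1.
That gives (1*25 + 23)/(1*12 + 11) = 48/23.
Compare the errors: |x - 25/12| = |223*12 - 25*107|/(107*12) = 1/1284, and |x - 48/23| = |223*23 - 48*107|/(107*23) = 7/2461.
Cross-multiplying, 1*2461 = 2461 < 8988 = 7*1284, so 1/1284 is smaller: the convergent 25/12 is closer to x than 48/23.

25/12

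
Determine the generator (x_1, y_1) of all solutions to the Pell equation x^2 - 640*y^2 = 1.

First expand sqrt(640) as a continued fraction. With x_i = (sqrt(640) + m_i)/d_i and (m_0, d_0) = (0, 1): a_0 = floor(sqrt(640)) = 25, since 25^2 = 625 <= 640 < 676 = 26^2.
Iterate m_{i+1} = d_i*a_i - m_i, d_{i+1} = (640 - m_{i+1}^2)/d_i, a_{i+1} = floor((a_0 + m_{i+1})/d_{i+1}):
  m_1 = 1*25 - 0 = 25, d_1 = (640 - 25^2)/1 = 15/1 = 15, a_1 = floor((25 + 25)/15) = 3.
  m_2 = 15*3 - 25 = 20, d_2 = (640 - 20^2)/15 = 240/15 = 16, a_2 = floor((25 + 20)/16) = 2.
  m_3 = 16*2 - 20 = 12, d_3 = (640 - 12^2)/16 = 496/16 = 31, a_3 = floor((25 + 12)/31) = 1.
  m_4 = 31*1 - 12 = 19, d_4 = (640 - 19^2)/31 = 279/31 = 9, a_4 = floor((25 + 19)/9) = 4.
  m_5 = 9*4 - 19 = 17, d_5 = (640 - 17^2)/9 = 351/9 = 39, a_5 = floor((25 + 17)/39) = 1.
  m_6 = 39*1 - 17 = 22, d_6 = (640 - 22^2)/39 = 156/39 = 4, a_6 = floor((25 + 22)/4) = 11.
  m_7 = 4*11 - 22 = 22, d_7 = (640 - 22^2)/4 = 156/4 = 39, a_7 = floor((25 + 22)/39) = 1.
  m_8 = 39*1 - 22 = 17, d_8 = (640 - 17^2)/39 = 351/39 = 9, a_8 = floor((25 + 17)/9) = 4.
  m_9 = 9*4 - 17 = 19, d_9 = (640 - 19^2)/9 = 279/9 = 31, a_9 = floor((25 + 19)/31) = 1.
  m_10 = 31*1 - 19 = 12, d_10 = (640 - 12^2)/31 = 496/31 = 16, a_10 = floor((25 + 12)/16) = 2.
  m_11 = 16*2 - 12 = 20, d_11 = (640 - 20^2)/16 = 240/16 = 15, a_11 = floor((25 + 20)/15) = 3.
  m_12 = 15*3 - 20 = 25, d_12 = (640 - 25^2)/15 = 15/15 = 1, a_12 = floor((25 + 25)/1) = 50.
  m_13 = 1*50 - 25 = 25, d_13 = (640 - 25^2)/1 = 15/1 = 15: (m_13, d_13) = (m_1, d_1) = (25, 15), so from here the quotients repeat a_1, ..., a_12; the period length is 12.
So sqrt(640) = [25; (3, 2, 1, 4, 1, 11, 1, 4, 1, 2, 3, 50)] with period length k = 12.
k is even, so the fundamental solution of x^2 - 640y^2 = 1 is (p_{k-1}, q_{k-1}) = (p_11, q_11); compute convergents through index 11.
Convergents (p_i = a_i*p_{i-1} + p_{i-2}, q_i = a_i*q_{i-1} + q_{i-2} with p_{-2}=0, p_{-1}=1, q_{-2}=1, q_{-1}=0):
  i=0: a_0=25, p_0 = 25*1 + 0 = 25, q_0 = 25*0 + 1 = 1.
  i=1: a_1=3, p_1 = 3*25 + 1 = 76, q_1 = 3*1 + 0 = 3.
  i=2: a_2=2, p_2 = 2*76 + 25 = 177, q_2 = 2*3 + 1 = 7.
  i=3: a_3=1, p_3 = 1*177 + 76 = 253, q_3 = 1*7 + 3 = 10.
  i=4: a_4=4, p_4 = 4*253 + 177 = 1189, q_4 = 4*10 + 7 = 47.
  i=5: a_5=1, p_5 = 1*1189 + 253 = 1442, q_5 = 1*47 + 10 = 57.
  i=6: a_6=11, p_6 = 11*1442 + 1189 = 17051, q_6 = 11*57 + 47 = 674.
  i=7: a_7=1, p_7 = 1*17051 + 1442 = 18493, q_7 = 1*674 + 57 = 731.
  i=8: a_8=4, p_8 = 4*18493 + 17051 = 91023, q_8 = 4*731 + 674 = 3598.
  i=9: a_9=1, p_9 = 1*91023 + 18493 = 109516, q_9 = 1*3598 + 731 = 4329.
  i=10: a_10=2, p_10 = 2*109516 + 91023 = 310055, q_10 = 2*4329 + 3598 = 12256.
  i=11: a_11=3, p_11 = 3*310055 + 109516 = 1039681, q_11 = 3*12256 + 4329 = 41097.
Check: 1039681^2 - 640*41097^2 = 1080936581761 - 1080936581760 = 1, so (x, y) = (1039681, 41097) solves the equation, and by the theorem it is the least positive solution.

(x, y) = (1039681, 41097)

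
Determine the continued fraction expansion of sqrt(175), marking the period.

Write x_i = (sqrt(175) + m_i)/d_i with (m_0, d_0) = (0, 1). a_0 = floor(sqrt(175)) = 13, since 13^2 = 169 <= 175 < 196 = 14^2.
Iterate m_{i+1} = d_i*a_i - m_i, d_{i+1} = (175 - m_{i+1}^2)/d_i, a_{i+1} = floor((a_0 + m_{i+1})/d_{i+1}):
  m_1 = 1*13 - 0 = 13, d_1 = (175 - 13^2)/1 = 6/1 = 6, a_1 = floor((13 + 13)/6) = 4.
  m_2 = 6*4 - 13 = 11, d_2 = (175 - 11^2)/6 = 54/6 = 9, a_2 = floor((13 + 11)/9) = 2.
  m_3 = 9*2 - 11 = 7, d_3 = (175 - 7^2)/9 = 126/9 = 14, a_3 = floor((13 + 7)/14) = 1.
  m_4 = 14*1 - 7 = 7, d_4 = (175 - 7^2)/14 = 126/14 = 9, a_4 = floor((13 + 7)/9) = 2.
  m_5 = 9*2 - 7 = 11, d_5 = (175 - 11^2)/9 = 54/9 = 6, a_5 = floor((13 + 11)/6) = 4.
  m_6 = 6*4 - 11 = 13, d_6 = (175 - 13^2)/6 = 6/6 = 1, a_6 = floor((13 + 13)/1) = 26.
  m_7 = 1*26 - 13 = 13, d_7 = (175 - 13^2)/1 = 6/1 = 6: (m_7, d_7) = (m_1, d_1) = (13, 6), so from here the quotients repeat a_1, ..., a_6; the period length is 6.
Hence the expansion of sqrt(175) is a_0 = 13 followed by the repeating block 4, 2, 1, 2, 4, 26 (period 6).

[13; (4, 2, 1, 2, 4, 26)]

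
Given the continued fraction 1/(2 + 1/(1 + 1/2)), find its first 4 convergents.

0/1, 1/2, 1/3, 3/8

Using the convergent recurrence p_i = a_i*p_{i-1} + p_{i-2}, q_i = a_i*q_{i-1} + q_{i-2} with p_{-2}=0, p_{-1}=1, q_{-2}=1, q_{-1}=0:
  i=0: a_0=0, p_0 = 0*1 + 0 = 0, q_0 = 0*0 + 1 = 1.
  i=1: a_1=2, p_1 = 2*0 + 1 = 1, q_1 = 2*1 + 0 = 2.
  i=2: a_2=1, p_2 = 1*1 + 0 = 1, q_2 = 1*2 + 1 = 3.
  i=3: a_3=2, p_3 = 2*1 + 1 = 3, q_3 = 2*3 + 2 = 8.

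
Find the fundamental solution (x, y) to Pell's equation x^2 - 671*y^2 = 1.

(x, y) = (58620, 2263)

First expand sqrt(671) as a continued fraction. With x_i = (sqrt(671) + m_i)/d_i and (m_0, d_0) = (0, 1): a_0 = floor(sqrt(671)) = 25, since 25^2 = 625 <= 671 < 676 = 26^2.
Iterate m_{i+1} = d_i*a_i - m_i, d_{i+1} = (671 - m_{i+1}^2)/d_i, a_{i+1} = floor((a_0 + m_{i+1})/d_{i+1}):
  m_1 = 1*25 - 0 = 25, d_1 = (671 - 25^2)/1 = 46/1 = 46, a_1 = floor((25 + 25)/46) = 1.
  m_2 = 46*1 - 25 = 21, d_2 = (671 - 21^2)/46 = 230/46 = 5, a_2 = floor((25 + 21)/5) = 9.
  m_3 = 5*9 - 21 = 24, d_3 = (671 - 24^2)/5 = 95/5 = 19, a_3 = floor((25 + 24)/19) = 2.
  m_4 = 19*2 - 24 = 14, d_4 = (671 - 14^2)/19 = 475/19 = 25, a_4 = floor((25 + 14)/25) = 1.
  m_5 = 25*1 - 14 = 11, d_5 = (671 - 11^2)/25 = 550/25 = 22, a_5 = floor((25 + 11)/22) = 1.
  m_6 = 22*1 - 11 = 11, d_6 = (671 - 11^2)/22 = 550/22 = 25, a_6 = floor((25 + 11)/25) = 1.
  m_7 = 25*1 - 11 = 14, d_7 = (671 - 14^2)/25 = 475/25 = 19, a_7 = floor((25 + 14)/19) = 2.
  m_8 = 19*2 - 14 = 24, d_8 = (671 - 24^2)/19 = 95/19 = 5, a_8 = floor((25 + 24)/5) = 9.
  m_9 = 5*9 - 24 = 21, d_9 = (671 - 21^2)/5 = 230/5 = 46, a_9 = floor((25 + 21)/46) = 1.
  m_10 = 46*1 - 21 = 25, d_10 = (671 - 25^2)/46 = 46/46 = 1, a_10 = floor((25 + 25)/1) = 50.
  m_11 = 1*50 - 25 = 25, d_11 = (671 - 25^2)/1 = 46/1 = 46: (m_11, d_11) = (m_1, d_1) = (25, 46), so from here the quotients repeat a_1, ..., a_10; the period length is 10.
So sqrt(671) = [25; (1, 9, 2, 1, 1, 1, 2, 9, 1, 50)] with period length k = 10.
k is even, so the fundamental solution of x^2 - 671y^2 = 1 is (p_{k-1}, q_{k-1}) = (p_9, q_9); compute convergents through index 9.
Convergents (p_i = a_i*p_{i-1} + p_{i-2}, q_i = a_i*q_{i-1} + q_{i-2} with p_{-2}=0, p_{-1}=1, q_{-2}=1, q_{-1}=0):
  i=0: a_0=25, p_0 = 25*1 + 0 = 25, q_0 = 25*0 + 1 = 1.
  i=1: a_1=1, p_1 = 1*25 + 1 = 26, q_1 = 1*1 + 0 = 1.
  i=2: a_2=9, p_2 = 9*26 + 25 = 259, q_2 = 9*1 + 1 = 10.
  i=3: a_3=2, p_3 = 2*259 + 26 = 544, q_3 = 2*10 + 1 = 21.
  i=4: a_4=1, p_4 = 1*544 + 259 = 803, q_4 = 1*21 + 10 = 31.
  i=5: a_5=1, p_5 = 1*803 + 544 = 1347, q_5 = 1*31 + 21 = 52.
  i=6: a_6=1, p_6 = 1*1347 + 803 = 2150, q_6 = 1*52 + 31 = 83.
  i=7: a_7=2, p_7 = 2*2150 + 1347 = 5647, q_7 = 2*83 + 52 = 218.
  i=8: a_8=9, p_8 = 9*5647 + 2150 = 52973, q_8 = 9*218 + 83 = 2045.
  i=9: a_9=1, p_9 = 1*52973 + 5647 = 58620, q_9 = 1*2045 + 218 = 2263.
Check: 58620^2 - 671*2263^2 = 3436304400 - 3436304399 = 1, so (x, y) = (58620, 2263) solves the equation, and by the theorem it is the least positive solution.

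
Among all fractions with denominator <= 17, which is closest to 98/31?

19/6

Expand x = 98/31 as a continued fraction with the Euclidean algorithm:
  98 = 3*31 + 5, so a_0 = 3.
  31 = 6*5 + 1, so a_1 = 6.
  5 = 5*1 + 0, so a_2 = 5.
so x = [3; 6, 5].
Convergents (p_i = a_i*p_{i-1} + p_{i-2}, q_i = a_i*q_{i-1} + q_{i-2} with p_{-2}=0, p_{-1}=1, q_{-2}=1, q_{-1}=0), until the denominator exceeds 17:
  i=0: a_0=3, p_0 = 3*1 + 0 = 3, q_0 = 3*0 + 1 = 1.
  i=1: a_1=6, p_1 = 6*3 + 1 = 19, q_1 = 6*1 + 0 = 6.
  i=2: a_2=5, p_2 = 5*19 + 3 = 98, q_2 = 5*6 + 1 = 31.
q_2 = 31 > 17, so the last convergent with denominator <= 17 is p_1/q_1 = 19/6.
The closest fraction with denominator <= 17 is either p_1/q_1 or the intermediate fraction (k*p_1 + p_0)/(k*q_1 + q_0) with the largest k >= 1 whose denominator stays <= 17; these approach x as k grows, and every other convergent or intermediate fraction in range is farther away.
Largest k: floor((17 - q_0)/q_1) = floor((17 - 1)/6) = 2.
That gives (2*19 + 3)/(2*6 + 1) = 41/13.
Compare the errors: |x - 19/6| = |98*6 - 19*31|/(31*6) = 1/186, and |x - 41/13| = |98*13 - 41*31|/(31*13) = 3/403.
Cross-multiplying, 1*403 = 403 < 558 = 3*186, so 1/186 is smaller: the convergent 19/6 is closer to x than 41/13.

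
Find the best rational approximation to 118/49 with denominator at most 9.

Expand x = 118/49 as a continued fraction with the Euclidean algorithm:
  118 = 2*49 + 20, so a_0 = 2.
  49 = 2*20 + 9, so a_1 = 2.
  20 = 2*9 + 2, so a_2 = 2.
  9 = 4*2 + 1, so a_3 = 4.
  2 = 2*1 + 0, so a_4 = 2.
so x = [2; 2, 2, 4, 2].
Convergents (p_i = a_i*p_{i-1} + p_{i-2}, q_i = a_i*q_{i-1} + q_{i-2} with p_{-2}=0, p_{-1}=1, q_{-2}=1, q_{-1}=0), until the denominator exceeds 9:
  i=0: a_0=2, p_0 = 2*1 + 0 = 2, q_0 = 2*0 + 1 = 1.
  i=1: a_1=2, p_1 = 2*2 + 1 = 5, q_1 = 2*1 + 0 = 2.
  i=2: a_2=2, p_2 = 2*5 + 2 = 12, q_2 = 2*2 + 1 = 5.
  i=3: a_3=4, p_3 = 4*12 + 5 = 53, q_3 = 4*5 + 2 = 22.
q_3 = 22 > 9, so the last convergent with denominator <= 9 is p_2/q_2 = 12/5.
The closest fraction with denominator <= 9 is either p_2/q_2 or the intermediate fraction (k*p_2 + p_1)/(k*q_2 + q_1) with the largest k >= 1 whose denominator stays <= 9; these approach x as k grows, and every other convergent or intermediate fraction in range is farther away.
Largest k: floor((9 - q_1)/q_2) = floor((9 - 2)/5) = 1.
That gives (1*12 + 5)/(1*5 + 2) = 17/7.
Compare the errors: |x - 12/5| = |118*5 - 12*49|/(49*5) = 2/245, and |x - 17/7| = |118*7 - 17*49|/(49*7) = 7/343.
Cross-multiplying, 2*343 = 686 < 1715 = 7*245, so 2/245 is smaller: the convergent 12/5 is closer to x than 17/7.

12/5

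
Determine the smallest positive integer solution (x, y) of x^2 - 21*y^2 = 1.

(x, y) = (55, 12)

First expand sqrt(21) as a continued fraction. With x_i = (sqrt(21) + m_i)/d_i and (m_0, d_0) = (0, 1): a_0 = floor(sqrt(21)) = 4, since 4^2 = 16 <= 21 < 25 = 5^2.
Iterate m_{i+1} = d_i*a_i - m_i, d_{i+1} = (21 - m_{i+1}^2)/d_i, a_{i+1} = floor((a_0 + m_{i+1})/d_{i+1}):
  m_1 = 1*4 - 0 = 4, d_1 = (21 - 4^2)/1 = 5/1 = 5, a_1 = floor((4 + 4)/5) = 1.
  m_2 = 5*1 - 4 = 1, d_2 = (21 - 1^2)/5 = 20/5 = 4, a_2 = floor((4 + 1)/4) = 1.
  m_3 = 4*1 - 1 = 3, d_3 = (21 - 3^2)/4 = 12/4 = 3, a_3 = floor((4 + 3)/3) = 2.
  m_4 = 3*2 - 3 = 3, d_4 = (21 - 3^2)/3 = 12/3 = 4, a_4 = floor((4 + 3)/4) = 1.
  m_5 = 4*1 - 3 = 1, d_5 = (21 - 1^2)/4 = 20/4 = 5, a_5 = floor((4 + 1)/5) = 1.
  m_6 = 5*1 - 1 = 4, d_6 = (21 - 4^2)/5 = 5/5 = 1, a_6 = floor((4 + 4)/1) = 8.
  m_7 = 1*8 - 4 = 4, d_7 = (21 - 4^2)/1 = 5/1 = 5: (m_7, d_7) = (m_1, d_1) = (4, 5), so from here the quotients repeat a_1, ..., a_6; the period length is 6.
So sqrt(21) = [4; (1, 1, 2, 1, 1, 8)] with period length k = 6.
k is even, so the fundamental solution of x^2 - 21y^2 = 1 is (p_{k-1}, q_{k-1}) = (p_5, q_5); compute convergents through index 5.
Convergents (p_i = a_i*p_{i-1} + p_{i-2}, q_i = a_i*q_{i-1} + q_{i-2} with p_{-2}=0, p_{-1}=1, q_{-2}=1, q_{-1}=0):
  i=0: a_0=4, p_0 = 4*1 + 0 = 4, q_0 = 4*0 + 1 = 1.
  i=1: a_1=1, p_1 = 1*4 + 1 = 5, q_1 = 1*1 + 0 = 1.
  i=2: a_2=1, p_2 = 1*5 + 4 = 9, q_2 = 1*1 + 1 = 2.
  i=3: a_3=2, p_3 = 2*9 + 5 = 23, q_3 = 2*2 + 1 = 5.
  i=4: a_4=1, p_4 = 1*23 + 9 = 32, q_4 = 1*5 + 2 = 7.
  i=5: a_5=1, p_5 = 1*32 + 23 = 55, q_5 = 1*7 + 5 = 12.
Check: 55^2 - 21*12^2 = 3025 - 3024 = 1, so (x, y) = (55, 12) solves the equation, and by the theorem it is the least positive solution.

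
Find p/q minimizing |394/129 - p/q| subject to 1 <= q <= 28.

55/18

Expand x = 394/129 as a continued fraction with the Euclidean algorithm:
  394 = 3*129 + 7, so a_0 = 3.
  129 = 18*7 + 3, so a_1 = 18.
  7 = 2*3 + 1, so a_2 = 2.
  3 = 3*1 + 0, so a_3 = 3.
so x = [3; 18, 2, 3].
Convergents (p_i = a_i*p_{i-1} + p_{i-2}, q_i = a_i*q_{i-1} + q_{i-2} with p_{-2}=0, p_{-1}=1, q_{-2}=1, q_{-1}=0), until the denominator exceeds 28:
  i=0: a_0=3, p_0 = 3*1 + 0 = 3, q_0 = 3*0 + 1 = 1.
  i=1: a_1=18, p_1 = 18*3 + 1 = 55, q_1 = 18*1 + 0 = 18.
  i=2: a_2=2, p_2 = 2*55 + 3 = 113, q_2 = 2*18 + 1 = 37.
q_2 = 37 > 28, so the last convergent with denominator <= 28 is p_1/q_1 = 55/18.
The closest fraction with denominator <= 28 is either p_1/q_1 or the intermediate fraction (k*p_1 + p_0)/(k*q_1 + q_0) with the largest k >= 1 whose denominator stays <= 28; these approach x as k grows, and every other convergent or intermediate fraction in range is farther away.
Largest k: floor((28 - q_0)/q_1) = floor((28 - 1)/18) = 1.
That gives (1*55 + 3)/(1*18 + 1) = 58/19.
Compare the errors: |x - 55/18| = |394*18 - 55*129|/(129*18) = 3/2322, and |x - 58/19| = |394*19 - 58*129|/(129*19) = 4/2451.
Cross-multiplying, 3*2451 = 7353 < 9288 = 4*2322, so 3/2322 is smaller: the convergent 55/18 is closer to x than 58/19.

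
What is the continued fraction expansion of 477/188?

[2; 1, 1, 6, 4, 1, 2]

Run the Euclidean algorithm on 477 and 188; the successive quotients are the partial quotients a_0, a_1, ... (each step inverts the fractional part left over by the previous one):
  477 = 2*188 + 101, so a_0 = 2.
  188 = 1*101 + 87, so a_1 = 1.
  101 = 1*87 + 14, so a_2 = 1.
  87 = 6*14 + 3, so a_3 = 6.
  14 = 4*3 + 2, so a_4 = 4.
  3 = 1*2 + 1, so a_5 = 1.
  2 = 2*1 + 0, so a_6 = 2.
The remainder reaches 0 after 7 divisions, so the expansion has 7 partial quotients, read off in order.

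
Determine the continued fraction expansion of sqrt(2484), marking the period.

[49; (1, 5, 4, 5, 1, 98)]

Write x_i = (sqrt(2484) + m_i)/d_i with (m_0, d_0) = (0, 1). a_0 = floor(sqrt(2484)) = 49, since 49^2 = 2401 <= 2484 < 2500 = 50^2.
Iterate m_{i+1} = d_i*a_i - m_i, d_{i+1} = (2484 - m_{i+1}^2)/d_i, a_{i+1} = floor((a_0 + m_{i+1})/d_{i+1}):
  m_1 = 1*49 - 0 = 49, d_1 = (2484 - 49^2)/1 = 83/1 = 83, a_1 = floor((49 + 49)/83) = 1.
  m_2 = 83*1 - 49 = 34, d_2 = (2484 - 34^2)/83 = 1328/83 = 16, a_2 = floor((49 + 34)/16) = 5.
  m_3 = 16*5 - 34 = 46, d_3 = (2484 - 46^2)/16 = 368/16 = 23, a_3 = floor((49 + 46)/23) = 4.
  m_4 = 23*4 - 46 = 46, d_4 = (2484 - 46^2)/23 = 368/23 = 16, a_4 = floor((49 + 46)/16) = 5.
  m_5 = 16*5 - 46 = 34, d_5 = (2484 - 34^2)/16 = 1328/16 = 83, a_5 = floor((49 + 34)/83) = 1.
  m_6 = 83*1 - 34 = 49, d_6 = (2484 - 49^2)/83 = 83/83 = 1, a_6 = floor((49 + 49)/1) = 98.
  m_7 = 1*98 - 49 = 49, d_7 = (2484 - 49^2)/1 = 83/1 = 83: (m_7, d_7) = (m_1, d_1) = (49, 83), so from here the quotients repeat a_1, ..., a_6; the period length is 6.
Hence the expansion of sqrt(2484) is a_0 = 49 followed by the repeating block 1, 5, 4, 5, 1, 98 (period 6).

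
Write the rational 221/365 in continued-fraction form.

Run the Euclidean algorithm on 221 and 365; the successive quotients are the partial quotients a_0, a_1, ... (each step inverts the fractional part left over by the previous one):
  221 = 0*365 + 221, so a_0 = 0.
  365 = 1*221 + 144, so a_1 = 1.
  221 = 1*144 + 77, so a_2 = 1.
  144 = 1*77 + 67, so a_3 = 1.
  77 = 1*67 + 10, so a_4 = 1.
  67 = 6*10 + 7, so a_5 = 6.
  10 = 1*7 + 3, so a_6 = 1.
  7 = 2*3 + 1, so a_7 = 2.
  3 = 3*1 + 0, so a_8 = 3.
The remainder reaches 0 after 9 divisions, so the expansion has 9 partial quotients, read off in order.

[0; 1, 1, 1, 1, 6, 1, 2, 3]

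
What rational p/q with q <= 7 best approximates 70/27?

13/5

Expand x = 70/27 as a continued fraction with the Euclidean algorithm:
  70 = 2*27 + 16, so a_0 = 2.
  27 = 1*16 + 11, so a_1 = 1.
  16 = 1*11 + 5, so a_2 = 1.
  11 = 2*5 + 1, so a_3 = 2.
  5 = 5*1 + 0, so a_4 = 5.
so x = [2; 1, 1, 2, 5].
Convergents (p_i = a_i*p_{i-1} + p_{i-2}, q_i = a_i*q_{i-1} + q_{i-2} with p_{-2}=0, p_{-1}=1, q_{-2}=1, q_{-1}=0), until the denominator exceeds 7:
  i=0: a_0=2, p_0 = 2*1 + 0 = 2, q_0 = 2*0 + 1 = 1.
  i=1: a_1=1, p_1 = 1*2 + 1 = 3, q_1 = 1*1 + 0 = 1.
  i=2: a_2=1, p_2 = 1*3 + 2 = 5, q_2 = 1*1 + 1 = 2.
  i=3: a_3=2, p_3 = 2*5 + 3 = 13, q_3 = 2*2 + 1 = 5.
  i=4: a_4=5, p_4 = 5*13 + 5 = 70, q_4 = 5*5 + 2 = 27.
q_4 = 27 > 7, so the last convergent with denominator <= 7 is p_3/q_3 = 13/5.
The closest fraction with denominator <= 7 is either p_3/q_3 or the intermediate fraction (k*p_3 + p_2)/(k*q_3 + q_2) with the largest k >= 1 whose denominator stays <= 7; these approach x as k grows, and every other convergent or intermediate fraction in range is farther away.
Largest k: floor((7 - q_2)/q_3) = floor((7 - 2)/5) = 1.
That gives (1*13 + 5)/(1*5 + 2) = 18/7.
Compare the errors: |x - 13/5| = |70*5 - 13*27|/(27*5) = 1/135, and |x - 18/7| = |70*7 - 18*27|/(27*7) = 4/189.
Cross-multiplying, 1*189 = 189 < 540 = 4*135, so 1/135 is smaller: the convergent 13/5 is closer to x than 18/7.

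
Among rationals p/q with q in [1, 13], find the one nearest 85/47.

Expand x = 85/47 as a continued fraction with the Euclidean algorithm:
  85 = 1*47 + 38, so a_0 = 1.
  47 = 1*38 + 9, so a_1 = 1.
  38 = 4*9 + 2, so a_2 = 4.
  9 = 4*2 + 1, so a_3 = 4.
  2 = 2*1 + 0, so a_4 = 2.
so x = [1; 1, 4, 4, 2].
Convergents (p_i = a_i*p_{i-1} + p_{i-2}, q_i = a_i*q_{i-1} + q_{i-2} with p_{-2}=0, p_{-1}=1, q_{-2}=1, q_{-1}=0), until the denominator exceeds 13:
  i=0: a_0=1, p_0 = 1*1 + 0 = 1, q_0 = 1*0 + 1 = 1.
  i=1: a_1=1, p_1 = 1*1 + 1 = 2, q_1 = 1*1 + 0 = 1.
  i=2: a_2=4, p_2 = 4*2 + 1 = 9, q_2 = 4*1 + 1 = 5.
  i=3: a_3=4, p_3 = 4*9 + 2 = 38, q_3 = 4*5 + 1 = 21.
q_3 = 21 > 13, so the last convergent with denominator <= 13 is p_2/q_2 = 9/5.
The closest fraction with denominator <= 13 is either p_2/q_2 or the intermediate fraction (k*p_2 + p_1)/(k*q_2 + q_1) with the largest k >= 1 whose denominator stays <= 13; these approach x as k grows, and every other convergent or intermediate fraction in range is farther away.
Largest k: floor((13 - q_1)/q_2) = floor((13 - 1)/5) = 2.
That gives (2*9 + 2)/(2*5 + 1) = 20/11.
Compare the errors: |x - 9/5| = |85*5 - 9*47|/(47*5) = 2/235, and |x - 20/11| = |85*11 - 20*47|/(47*11) = 5/517.
Cross-multiplying, 2*517 = 1034 < 1175 = 5*235, so 2/235 is smaller: the convergent 9/5 is closer to x than 20/11.

9/5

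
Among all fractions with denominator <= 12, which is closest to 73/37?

Expand x = 73/37 as a continued fraction with the Euclidean algorithm:
  73 = 1*37 + 36, so a_0 = 1.
  37 = 1*36 + 1, so a_1 = 1.
  36 = 36*1 + 0, so a_2 = 36.
so x = [1; 1, 36].
Convergents (p_i = a_i*p_{i-1} + p_{i-2}, q_i = a_i*q_{i-1} + q_{i-2} with p_{-2}=0, p_{-1}=1, q_{-2}=1, q_{-1}=0), until the denominator exceeds 12:
  i=0: a_0=1, p_0 = 1*1 + 0 = 1, q_0 = 1*0 + 1 = 1.
  i=1: a_1=1, p_1 = 1*1 + 1 = 2, q_1 = 1*1 + 0 = 1.
  i=2: a_2=36, p_2 = 36*2 + 1 = 73, q_2 = 36*1 + 1 = 37.
q_2 = 37 > 12, so the last convergent with denominator <= 12 is p_1/q_1 = 2/1.
The closest fraction with denominator <= 12 is either p_1/q_1 or the intermediate fraction (k*p_1 + p_0)/(k*q_1 + q_0) with the largest k >= 1 whose denominator stays <= 12; these approach x as k grows, and every other convergent or intermediate fraction in range is farther away.
Largest k: floor((12 - q_0)/q_1) = floor((12 - 1)/1) = 11.
That gives (11*2 + 1)/(11*1 + 1) = 23/12.
Compare the errors: |x - 2/1| = |73*1 - 2*37|/(37*1) = 1/37, and |x - 23/12| = |73*12 - 23*37|/(37*12) = 25/444.
Cross-multiplying, 1*444 = 444 < 925 = 25*37, so 1/37 is smaller: the convergent 2/1 is closer to x than 23/12.

2/1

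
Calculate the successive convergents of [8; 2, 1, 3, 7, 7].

Using the convergent recurrence p_i = a_i*p_{i-1} + p_{i-2}, q_i = a_i*q_{i-1} + q_{i-2} with p_{-2}=0, p_{-1}=1, q_{-2}=1, q_{-1}=0:
  i=0: a_0=8, p_0 = 8*1 + 0 = 8, q_0 = 8*0 + 1 = 1.
  i=1: a_1=2, p_1 = 2*8 + 1 = 17, q_1 = 2*1 + 0 = 2.
  i=2: a_2=1, p_2 = 1*17 + 8 = 25, q_2 = 1*2 + 1 = 3.
  i=3: a_3=3, p_3 = 3*25 + 17 = 92, q_3 = 3*3 + 2 = 11.
  i=4: a_4=7, p_4 = 7*92 + 25 = 669, q_4 = 7*11 + 3 = 80.
  i=5: a_5=7, p_5 = 7*669 + 92 = 4775, q_5 = 7*80 + 11 = 571.

8/1, 17/2, 25/3, 92/11, 669/80, 4775/571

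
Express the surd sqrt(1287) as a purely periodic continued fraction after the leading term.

[35; (1, 6, 1, 70)]

Write x_i = (sqrt(1287) + m_i)/d_i with (m_0, d_0) = (0, 1). a_0 = floor(sqrt(1287)) = 35, since 35^2 = 1225 <= 1287 < 1296 = 36^2.
Iterate m_{i+1} = d_i*a_i - m_i, d_{i+1} = (1287 - m_{i+1}^2)/d_i, a_{i+1} = floor((a_0 + m_{i+1})/d_{i+1}):
  m_1 = 1*35 - 0 = 35, d_1 = (1287 - 35^2)/1 = 62/1 = 62, a_1 = floor((35 + 35)/62) = 1.
  m_2 = 62*1 - 35 = 27, d_2 = (1287 - 27^2)/62 = 558/62 = 9, a_2 = floor((35 + 27)/9) = 6.
  m_3 = 9*6 - 27 = 27, d_3 = (1287 - 27^2)/9 = 558/9 = 62, a_3 = floor((35 + 27)/62) = 1.
  m_4 = 62*1 - 27 = 35, d_4 = (1287 - 35^2)/62 = 62/62 = 1, a_4 = floor((35 + 35)/1) = 70.
  m_5 = 1*70 - 35 = 35, d_5 = (1287 - 35^2)/1 = 62/1 = 62: (m_5, d_5) = (m_1, d_1) = (35, 62), so from here the quotients repeat a_1, ..., a_4; the period length is 4.
Hence the expansion of sqrt(1287) is a_0 = 35 followed by the repeating block 1, 6, 1, 70 (period 4).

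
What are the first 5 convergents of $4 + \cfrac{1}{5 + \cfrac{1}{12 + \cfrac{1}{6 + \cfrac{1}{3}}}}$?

4/1, 21/5, 256/61, 1557/371, 4927/1174

Using the convergent recurrence p_i = a_i*p_{i-1} + p_{i-2}, q_i = a_i*q_{i-1} + q_{i-2} with p_{-2}=0, p_{-1}=1, q_{-2}=1, q_{-1}=0:
  i=0: a_0=4, p_0 = 4*1 + 0 = 4, q_0 = 4*0 + 1 = 1.
  i=1: a_1=5, p_1 = 5*4 + 1 = 21, q_1 = 5*1 + 0 = 5.
  i=2: a_2=12, p_2 = 12*21 + 4 = 256, q_2 = 12*5 + 1 = 61.
  i=3: a_3=6, p_3 = 6*256 + 21 = 1557, q_3 = 6*61 + 5 = 371.
  i=4: a_4=3, p_4 = 3*1557 + 256 = 4927, q_4 = 3*371 + 61 = 1174.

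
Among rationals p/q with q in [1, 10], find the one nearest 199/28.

64/9

Expand x = 199/28 as a continued fraction with the Euclidean algorithm:
  199 = 7*28 + 3, so a_0 = 7.
  28 = 9*3 + 1, so a_1 = 9.
  3 = 3*1 + 0, so a_2 = 3.
so x = [7; 9, 3].
Convergents (p_i = a_i*p_{i-1} + p_{i-2}, q_i = a_i*q_{i-1} + q_{i-2} with p_{-2}=0, p_{-1}=1, q_{-2}=1, q_{-1}=0), until the denominator exceeds 10:
  i=0: a_0=7, p_0 = 7*1 + 0 = 7, q_0 = 7*0 + 1 = 1.
  i=1: a_1=9, p_1 = 9*7 + 1 = 64, q_1 = 9*1 + 0 = 9.
  i=2: a_2=3, p_2 = 3*64 + 7 = 199, q_2 = 3*9 + 1 = 28.
q_2 = 28 > 10, so the last convergent with denominator <= 10 is p_1/q_1 = 64/9.
The closest fraction with denominator <= 10 is either p_1/q_1 or the intermediate fraction (k*p_1 + p_0)/(k*q_1 + q_0) with the largest k >= 1 whose denominator stays <= 10; these approach x as k grows, and every other convergent or intermediate fraction in range is farther away.
Largest k: floor((10 - q_0)/q_1) = floor((10 - 1)/9) = 1.
That gives (1*64 + 7)/(1*9 + 1) = 71/10.
Compare the errors: |x - 64/9| = |199*9 - 64*28|/(28*9) = 1/252, and |x - 71/10| = |199*10 - 71*28|/(28*10) = 2/280.
Cross-multiplying, 1*280 = 280 < 504 = 2*252, so 1/252 is smaller: the convergent 64/9 is closer to x than 71/10.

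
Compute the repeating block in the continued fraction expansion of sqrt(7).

[2; (1, 1, 1, 4)]

Write x_i = (sqrt(7) + m_i)/d_i with (m_0, d_0) = (0, 1). a_0 = floor(sqrt(7)) = 2, since 2^2 = 4 <= 7 < 9 = 3^2.
Iterate m_{i+1} = d_i*a_i - m_i, d_{i+1} = (7 - m_{i+1}^2)/d_i, a_{i+1} = floor((a_0 + m_{i+1})/d_{i+1}):
  m_1 = 1*2 - 0 = 2, d_1 = (7 - 2^2)/1 = 3/1 = 3, a_1 = floor((2 + 2)/3) = 1.
  m_2 = 3*1 - 2 = 1, d_2 = (7 - 1^2)/3 = 6/3 = 2, a_2 = floor((2 + 1)/2) = 1.
  m_3 = 2*1 - 1 = 1, d_3 = (7 - 1^2)/2 = 6/2 = 3, a_3 = floor((2 + 1)/3) = 1.
  m_4 = 3*1 - 1 = 2, d_4 = (7 - 2^2)/3 = 3/3 = 1, a_4 = floor((2 + 2)/1) = 4.
  m_5 = 1*4 - 2 = 2, d_5 = (7 - 2^2)/1 = 3/1 = 3: (m_5, d_5) = (m_1, d_1) = (2, 3), so from here the quotients repeat a_1, ..., a_4; the period length is 4.
Hence the expansion of sqrt(7) is a_0 = 2 followed by the repeating block 1, 1, 1, 4 (period 4).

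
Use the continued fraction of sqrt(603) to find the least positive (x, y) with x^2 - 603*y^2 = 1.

(x, y) = (48842, 1989)

First expand sqrt(603) as a continued fraction. With x_i = (sqrt(603) + m_i)/d_i and (m_0, d_0) = (0, 1): a_0 = floor(sqrt(603)) = 24, since 24^2 = 576 <= 603 < 625 = 25^2.
Iterate m_{i+1} = d_i*a_i - m_i, d_{i+1} = (603 - m_{i+1}^2)/d_i, a_{i+1} = floor((a_0 + m_{i+1})/d_{i+1}):
  m_1 = 1*24 - 0 = 24, d_1 = (603 - 24^2)/1 = 27/1 = 27, a_1 = floor((24 + 24)/27) = 1.
  m_2 = 27*1 - 24 = 3, d_2 = (603 - 3^2)/27 = 594/27 = 22, a_2 = floor((24 + 3)/22) = 1.
  m_3 = 22*1 - 3 = 19, d_3 = (603 - 19^2)/22 = 242/22 = 11, a_3 = floor((24 + 19)/11) = 3.
  m_4 = 11*3 - 19 = 14, d_4 = (603 - 14^2)/11 = 407/11 = 37, a_4 = floor((24 + 14)/37) = 1.
  m_5 = 37*1 - 14 = 23, d_5 = (603 - 23^2)/37 = 74/37 = 2, a_5 = floor((24 + 23)/2) = 23.
  m_6 = 2*23 - 23 = 23, d_6 = (603 - 23^2)/2 = 74/2 = 37, a_6 = floor((24 + 23)/37) = 1.
  m_7 = 37*1 - 23 = 14, d_7 = (603 - 14^2)/37 = 407/37 = 11, a_7 = floor((24 + 14)/11) = 3.
  m_8 = 11*3 - 14 = 19, d_8 = (603 - 19^2)/11 = 242/11 = 22, a_8 = floor((24 + 19)/22) = 1.
  m_9 = 22*1 - 19 = 3, d_9 = (603 - 3^2)/22 = 594/22 = 27, a_9 = floor((24 + 3)/27) = 1.
  m_10 = 27*1 - 3 = 24, d_10 = (603 - 24^2)/27 = 27/27 = 1, a_10 = floor((24 + 24)/1) = 48.
  m_11 = 1*48 - 24 = 24, d_11 = (603 - 24^2)/1 = 27/1 = 27: (m_11, d_11) = (m_1, d_1) = (24, 27), so from here the quotients repeat a_1, ..., a_10; the period length is 10.
So sqrt(603) = [24; (1, 1, 3, 1, 23, 1, 3, 1, 1, 48)] with period length k = 10.
k is even, so the fundamental solution of x^2 - 603y^2 = 1 is (p_{k-1}, q_{k-1}) = (p_9, q_9); compute convergents through index 9.
Convergents (p_i = a_i*p_{i-1} + p_{i-2}, q_i = a_i*q_{i-1} + q_{i-2} with p_{-2}=0, p_{-1}=1, q_{-2}=1, q_{-1}=0):
  i=0: a_0=24, p_0 = 24*1 + 0 = 24, q_0 = 24*0 + 1 = 1.
  i=1: a_1=1, p_1 = 1*24 + 1 = 25, q_1 = 1*1 + 0 = 1.
  i=2: a_2=1, p_2 = 1*25 + 24 = 49, q_2 = 1*1 + 1 = 2.
  i=3: a_3=3, p_3 = 3*49 + 25 = 172, q_3 = 3*2 + 1 = 7.
  i=4: a_4=1, p_4 = 1*172 + 49 = 221, q_4 = 1*7 + 2 = 9.
  i=5: a_5=23, p_5 = 23*221 + 172 = 5255, q_5 = 23*9 + 7 = 214.
  i=6: a_6=1, p_6 = 1*5255 + 221 = 5476, q_6 = 1*214 + 9 = 223.
  i=7: a_7=3, p_7 = 3*5476 + 5255 = 21683, q_7 = 3*223 + 214 = 883.
  i=8: a_8=1, p_8 = 1*21683 + 5476 = 27159, q_8 = 1*883 + 223 = 1106.
  i=9: a_9=1, p_9 = 1*27159 + 21683 = 48842, q_9 = 1*1106 + 883 = 1989.
Check: 48842^2 - 603*1989^2 = 2385540964 - 2385540963 = 1, so (x, y) = (48842, 1989) solves the equation, and by the theorem it is the least positive solution.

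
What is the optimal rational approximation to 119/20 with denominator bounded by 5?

6/1

Expand x = 119/20 as a continued fraction with the Euclidean algorithm:
  119 = 5*20 + 19, so a_0 = 5.
  20 = 1*19 + 1, so a_1 = 1.
  19 = 19*1 + 0, so a_2 = 19.
so x = [5; 1, 19].
Convergents (p_i = a_i*p_{i-1} + p_{i-2}, q_i = a_i*q_{i-1} + q_{i-2} with p_{-2}=0, p_{-1}=1, q_{-2}=1, q_{-1}=0), until the denominator exceeds 5:
  i=0: a_0=5, p_0 = 5*1 + 0 = 5, q_0 = 5*0 + 1 = 1.
  i=1: a_1=1, p_1 = 1*5 + 1 = 6, q_1 = 1*1 + 0 = 1.
  i=2: a_2=19, p_2 = 19*6 + 5 = 119, q_2 = 19*1 + 1 = 20.
q_2 = 20 > 5, so the last convergent with denominator <= 5 is p_1/q_1 = 6/1.
The closest fraction with denominator <= 5 is either p_1/q_1 or the intermediate fraction (k*p_1 + p_0)/(k*q_1 + q_0) with the largest k >= 1 whose denominator stays <= 5; these approach x as k grows, and every other convergent or intermediate fraction in range is farther away.
Largest k: floor((5 - q_0)/q_1) = floor((5 - 1)/1) = 4.
That gives (4*6 + 5)/(4*1 + 1) = 29/5.
Compare the errors: |x - 6/1| = |119*1 - 6*20|/(20*1) = 1/20, and |x - 29/5| = |119*5 - 29*20|/(20*5) = 15/100.
Cross-multiplying, 1*100 = 100 < 300 = 15*20, so 1/20 is smaller: the convergent 6/1 is closer to x than 29/5.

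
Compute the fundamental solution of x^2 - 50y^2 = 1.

First expand sqrt(50) as a continued fraction. With x_i = (sqrt(50) + m_i)/d_i and (m_0, d_0) = (0, 1): a_0 = floor(sqrt(50)) = 7, since 7^2 = 49 <= 50 < 64 = 8^2.
Iterate m_{i+1} = d_i*a_i - m_i, d_{i+1} = (50 - m_{i+1}^2)/d_i, a_{i+1} = floor((a_0 + m_{i+1})/d_{i+1}):
  m_1 = 1*7 - 0 = 7, d_1 = (50 - 7^2)/1 = 1/1 = 1, a_1 = floor((7 + 7)/1) = 14.
  m_2 = 1*14 - 7 = 7, d_2 = (50 - 7^2)/1 = 1/1 = 1: (m_2, d_2) = (m_1, d_1) = (7, 1), so from here the quotient a_1 repeats; the period length is 1.
So sqrt(50) = [7; (14)] with period length k = 1.
k is odd, so (p_{k-1}, q_{k-1}) only solves x^2 - 50y^2 = -1 and the fundamental solution of x^2 - 50y^2 = 1 is (p_{2k-1}, q_{2k-1}) = (p_1, q_1); compute convergents through index 1, running through the period twice.
Convergents (p_i = a_i*p_{i-1} + p_{i-2}, q_i = a_i*q_{i-1} + q_{i-2} with p_{-2}=0, p_{-1}=1, q_{-2}=1, q_{-1}=0):
  i=0: a_0=7, p_0 = 7*1 + 0 = 7, q_0 = 7*0 + 1 = 1.
  i=1: a_1=14, p_1 = 14*7 + 1 = 99, q_1 = 14*1 + 0 = 14.
Indeed p_0^2 - 50*q_0^2 = 49 - 50 = -1, not +1.
Check: 99^2 - 50*14^2 = 9801 - 9800 = 1, so (x, y) = (99, 14) solves the equation, and by the theorem it is the least positive solution.

(x, y) = (99, 14)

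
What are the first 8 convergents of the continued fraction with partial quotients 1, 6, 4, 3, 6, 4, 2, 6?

Using the convergent recurrence p_i = a_i*p_{i-1} + p_{i-2}, q_i = a_i*q_{i-1} + q_{i-2} with p_{-2}=0, p_{-1}=1, q_{-2}=1, q_{-1}=0:
  i=0: a_0=1, p_0 = 1*1 + 0 = 1, q_0 = 1*0 + 1 = 1.
  i=1: a_1=6, p_1 = 6*1 + 1 = 7, q_1 = 6*1 + 0 = 6.
  i=2: a_2=4, p_2 = 4*7 + 1 = 29, q_2 = 4*6 + 1 = 25.
  i=3: a_3=3, p_3 = 3*29 + 7 = 94, q_3 = 3*25 + 6 = 81.
  i=4: a_4=6, p_4 = 6*94 + 29 = 593, q_4 = 6*81 + 25 = 511.
  i=5: a_5=4, p_5 = 4*593 + 94 = 2466, q_5 = 4*511 + 81 = 2125.
  i=6: a_6=2, p_6 = 2*2466 + 593 = 5525, q_6 = 2*2125 + 511 = 4761.
  i=7: a_7=6, p_7 = 6*5525 + 2466 = 35616, q_7 = 6*4761 + 2125 = 30691.

1/1, 7/6, 29/25, 94/81, 593/511, 2466/2125, 5525/4761, 35616/30691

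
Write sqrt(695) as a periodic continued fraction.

Write x_i = (sqrt(695) + m_i)/d_i with (m_0, d_0) = (0, 1). a_0 = floor(sqrt(695)) = 26, since 26^2 = 676 <= 695 < 729 = 27^2.
Iterate m_{i+1} = d_i*a_i - m_i, d_{i+1} = (695 - m_{i+1}^2)/d_i, a_{i+1} = floor((a_0 + m_{i+1})/d_{i+1}):
  m_1 = 1*26 - 0 = 26, d_1 = (695 - 26^2)/1 = 19/1 = 19, a_1 = floor((26 + 26)/19) = 2.
  m_2 = 19*2 - 26 = 12, d_2 = (695 - 12^2)/19 = 551/19 = 29, a_2 = floor((26 + 12)/29) = 1.
  m_3 = 29*1 - 12 = 17, d_3 = (695 - 17^2)/29 = 406/29 = 14, a_3 = floor((26 + 17)/14) = 3.
  m_4 = 14*3 - 17 = 25, d_4 = (695 - 25^2)/14 = 70/14 = 5, a_4 = floor((26 + 25)/5) = 10.
  m_5 = 5*10 - 25 = 25, d_5 = (695 - 25^2)/5 = 70/5 = 14, a_5 = floor((26 + 25)/14) = 3.
  m_6 = 14*3 - 25 = 17, d_6 = (695 - 17^2)/14 = 406/14 = 29, a_6 = floor((26 + 17)/29) = 1.
  m_7 = 29*1 - 17 = 12, d_7 = (695 - 12^2)/29 = 551/29 = 19, a_7 = floor((26 + 12)/19) = 2.
  m_8 = 19*2 - 12 = 26, d_8 = (695 - 26^2)/19 = 19/19 = 1, a_8 = floor((26 + 26)/1) = 52.
  m_9 = 1*52 - 26 = 26, d_9 = (695 - 26^2)/1 = 19/1 = 19: (m_9, d_9) = (m_1, d_1) = (26, 19), so from here the quotients repeat a_1, ..., a_8; the period length is 8.
Hence the expansion of sqrt(695) is a_0 = 26 followed by the repeating block 2, 1, 3, 10, 3, 1, 2, 52 (period 8).

[26; (2, 1, 3, 10, 3, 1, 2, 52)]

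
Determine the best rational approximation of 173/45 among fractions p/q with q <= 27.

50/13

Expand x = 173/45 as a continued fraction with the Euclidean algorithm:
  173 = 3*45 + 38, so a_0 = 3.
  45 = 1*38 + 7, so a_1 = 1.
  38 = 5*7 + 3, so a_2 = 5.
  7 = 2*3 + 1, so a_3 = 2.
  3 = 3*1 + 0, so a_4 = 3.
so x = [3; 1, 5, 2, 3].
Convergents (p_i = a_i*p_{i-1} + p_{i-2}, q_i = a_i*q_{i-1} + q_{i-2} with p_{-2}=0, p_{-1}=1, q_{-2}=1, q_{-1}=0), until the denominator exceeds 27:
  i=0: a_0=3, p_0 = 3*1 + 0 = 3, q_0 = 3*0 + 1 = 1.
  i=1: a_1=1, p_1 = 1*3 + 1 = 4, q_1 = 1*1 + 0 = 1.
  i=2: a_2=5, p_2 = 5*4 + 3 = 23, q_2 = 5*1 + 1 = 6.
  i=3: a_3=2, p_3 = 2*23 + 4 = 50, q_3 = 2*6 + 1 = 13.
  i=4: a_4=3, p_4 = 3*50 + 23 = 173, q_4 = 3*13 + 6 = 45.
q_4 = 45 > 27, so the last convergent with denominator <= 27 is p_3/q_3 = 50/13.
The closest fraction with denominator <= 27 is either p_3/q_3 or the intermediate fraction (k*p_3 + p_2)/(k*q_3 + q_2) with the largest k >= 1 whose denominator stays <= 27; these approach x as k grows, and every other convergent or intermediate fraction in range is farther away.
Largest k: floor((27 - q_2)/q_3) = floor((27 - 6)/13) = 1.
That gives (1*50 + 23)/(1*13 + 6) = 73/19.
Compare the errors: |x - 50/13| = |173*13 - 50*45|/(45*13) = 1/585, and |x - 73/19| = |173*19 - 73*45|/(45*19) = 2/855.
Cross-multiplying, 1*855 = 855 < 1170 = 2*585, so 1/585 is smaller: the convergent 50/13 is closer to x than 73/19.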